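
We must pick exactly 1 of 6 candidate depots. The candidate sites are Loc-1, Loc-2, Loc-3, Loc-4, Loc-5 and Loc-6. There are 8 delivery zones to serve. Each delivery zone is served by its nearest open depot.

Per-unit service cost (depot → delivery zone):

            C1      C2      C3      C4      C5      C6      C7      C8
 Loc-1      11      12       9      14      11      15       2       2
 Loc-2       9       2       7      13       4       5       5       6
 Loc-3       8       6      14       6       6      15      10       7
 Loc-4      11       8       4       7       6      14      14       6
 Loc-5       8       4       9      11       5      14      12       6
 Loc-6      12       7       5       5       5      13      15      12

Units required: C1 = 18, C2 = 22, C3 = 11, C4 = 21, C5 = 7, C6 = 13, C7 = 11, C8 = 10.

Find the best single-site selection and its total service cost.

Choose Loc-2 only; total service cost 764.

With exactly 1 open, each delivery zone uses its cheapest among the chosen.
{Loc-2}: C1→Loc-2 9·18=162, C2→Loc-2 2·22=44, C3→Loc-2 7·11=77, C4→Loc-2 13·21=273, C5→Loc-2 4·7=28, C6→Loc-2 5·13=65, C7→Loc-2 5·11=55, C8→Loc-2 6·10=60. Service cost 764.
{Loc-5}: service cost 971
{Loc-3}: service cost 973
Among all 6 size-1 choices, {Loc-2} is lowest.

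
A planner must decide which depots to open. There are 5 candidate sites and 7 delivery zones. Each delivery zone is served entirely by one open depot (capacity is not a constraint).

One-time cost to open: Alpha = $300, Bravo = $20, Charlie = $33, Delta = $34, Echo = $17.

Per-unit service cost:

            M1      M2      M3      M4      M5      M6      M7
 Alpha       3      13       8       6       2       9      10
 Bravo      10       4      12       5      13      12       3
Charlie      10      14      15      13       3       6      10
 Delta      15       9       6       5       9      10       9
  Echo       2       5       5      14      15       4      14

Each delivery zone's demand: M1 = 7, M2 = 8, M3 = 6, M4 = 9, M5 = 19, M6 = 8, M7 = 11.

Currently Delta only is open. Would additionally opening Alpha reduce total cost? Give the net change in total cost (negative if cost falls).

No — net change +75 (cost rises by 75).

Current service cost with {Delta}: 608.
Adding Alpha: each delivery zone re-picks its cheapest; new service cost 383, saving 225.
Extra fixed cost: 300. Net change = 300 − 225 = 75.
(Totals: 642 → 717.)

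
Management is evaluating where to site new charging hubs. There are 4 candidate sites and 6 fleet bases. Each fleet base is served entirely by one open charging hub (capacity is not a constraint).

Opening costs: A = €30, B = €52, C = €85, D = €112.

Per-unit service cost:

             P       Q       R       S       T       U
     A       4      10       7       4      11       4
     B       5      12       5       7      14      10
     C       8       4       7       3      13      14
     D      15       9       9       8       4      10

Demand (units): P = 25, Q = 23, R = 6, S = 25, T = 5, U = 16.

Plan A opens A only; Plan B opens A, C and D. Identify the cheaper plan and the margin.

Plan B is cheaper by 1.

Plan A: {A}: P→A 4·25=100, Q→A 10·23=230, R→A 7·6=42, S→A 4·25=100, T→A 11·5=55, U→A 4·16=64. Service 591; fixed 30; total 621.
Plan B: {A, C, D}: P→A 4·25=100, Q→C 4·23=92, R→A 7·6=42, S→C 3·25=75, T→D 4·5=20, U→A 4·16=64. Service 393; fixed 227; total 620.
Difference: |621 − 620| = 1.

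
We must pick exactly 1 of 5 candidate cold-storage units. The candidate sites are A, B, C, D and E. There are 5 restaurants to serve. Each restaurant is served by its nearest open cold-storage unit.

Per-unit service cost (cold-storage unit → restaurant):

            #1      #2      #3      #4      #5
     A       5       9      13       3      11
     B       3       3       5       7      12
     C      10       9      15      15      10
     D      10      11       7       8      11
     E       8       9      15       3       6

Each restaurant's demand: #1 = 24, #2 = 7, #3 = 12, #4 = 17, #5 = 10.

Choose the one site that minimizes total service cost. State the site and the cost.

With exactly 1 open, each restaurant uses its cheapest among the chosen.
{B}: #1→B 3·24=72, #2→B 3·7=21, #3→B 5·12=60, #4→B 7·17=119, #5→B 12·10=120. Service cost 392.
{A}: service cost 500
{E}: service cost 546
Among all 5 size-1 choices, {B} is lowest.

Choose B only; total service cost 392.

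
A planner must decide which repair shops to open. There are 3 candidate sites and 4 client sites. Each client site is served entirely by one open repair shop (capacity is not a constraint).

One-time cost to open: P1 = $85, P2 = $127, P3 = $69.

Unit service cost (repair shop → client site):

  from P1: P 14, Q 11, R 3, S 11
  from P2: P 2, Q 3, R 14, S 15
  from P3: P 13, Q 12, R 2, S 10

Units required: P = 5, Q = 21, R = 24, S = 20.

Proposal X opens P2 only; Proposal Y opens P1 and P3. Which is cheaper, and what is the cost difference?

Proposal X: {P2}: P→P2 2·5=10, Q→P2 3·21=63, R→P2 14·24=336, S→P2 15·20=300. Service 709; fixed 127; total 836.
Proposal Y: {P1, P3}: P→P3 13·5=65, Q→P1 11·21=231, R→P3 2·24=48, S→P3 10·20=200. Service 544; fixed 154; total 698.
Difference: |836 − 698| = 138.

Proposal Y is cheaper by 138.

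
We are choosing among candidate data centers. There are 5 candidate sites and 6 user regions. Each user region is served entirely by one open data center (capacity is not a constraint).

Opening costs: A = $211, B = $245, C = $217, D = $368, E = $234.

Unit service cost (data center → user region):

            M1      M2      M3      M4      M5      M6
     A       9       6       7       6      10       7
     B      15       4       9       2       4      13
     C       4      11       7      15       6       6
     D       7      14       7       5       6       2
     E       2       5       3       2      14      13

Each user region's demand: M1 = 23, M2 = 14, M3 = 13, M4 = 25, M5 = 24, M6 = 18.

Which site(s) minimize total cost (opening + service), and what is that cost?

Open C and E; minimum total cost 908.

For any fixed open set, each user region goes to its cheapest open site; total = fixed + service.
{C, E}: M1→E 2·23=46, M2→E 5·14=70, M3→E 3·13=39, M4→E 2·25=50, M5→C 6·24=144, M6→C 6·18=108. Service 457; fixed 451; total 908.
{B, C}: service 493 + fixed 462 = 955
{D, E}: service 385 + fixed 602 = 987
{A, B, C, D, E}: service 323 + fixed 1275 = 1598
No other subset beats 908.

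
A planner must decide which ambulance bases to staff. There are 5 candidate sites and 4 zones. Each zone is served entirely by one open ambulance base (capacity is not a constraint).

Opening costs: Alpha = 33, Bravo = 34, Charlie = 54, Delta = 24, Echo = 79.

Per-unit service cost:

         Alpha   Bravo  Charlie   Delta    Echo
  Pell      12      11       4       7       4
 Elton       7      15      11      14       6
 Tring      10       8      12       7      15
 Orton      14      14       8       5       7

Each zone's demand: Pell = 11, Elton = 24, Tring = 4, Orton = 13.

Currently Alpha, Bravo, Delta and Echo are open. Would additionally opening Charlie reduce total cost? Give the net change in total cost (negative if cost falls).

No — net change +54 (cost rises by 54).

Current service cost with {Alpha, Bravo, Delta, Echo}: 281.
Adding Charlie: each zone re-picks its cheapest; new service cost 281, saving 0.
Extra fixed cost: 54. Net change = 54 − 0 = 54.
(Totals: 451 → 505.)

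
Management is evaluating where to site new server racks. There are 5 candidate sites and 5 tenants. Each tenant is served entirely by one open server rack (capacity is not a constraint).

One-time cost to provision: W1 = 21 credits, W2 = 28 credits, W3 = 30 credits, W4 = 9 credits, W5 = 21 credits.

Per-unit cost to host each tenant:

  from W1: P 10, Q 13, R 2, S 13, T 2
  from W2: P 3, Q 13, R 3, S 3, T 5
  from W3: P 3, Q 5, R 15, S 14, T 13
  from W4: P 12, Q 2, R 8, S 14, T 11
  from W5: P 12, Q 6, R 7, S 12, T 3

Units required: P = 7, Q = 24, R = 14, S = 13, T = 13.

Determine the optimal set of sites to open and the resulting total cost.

For any fixed open set, each tenant goes to its cheapest open site; total = fixed + service.
{W1, W2, W4}: P→W2 3·7=21, Q→W4 2·24=48, R→W1 2·14=28, S→W2 3·13=39, T→W1 2·13=26. Service 162; fixed 58; total 220.
{W1, W2, W4, W5}: P→W2 3·7=21, Q→W4 2·24=48, R→W1 2·14=28, S→W2 3·13=39, T→W1 2·13=26. Service 162; fixed 79; total 241.
{W2, W4, W5}: service 189 + fixed 58 = 247
{W1, W2, W3, W4, W5}: service 162 + fixed 109 = 271
No other subset beats 220.

Open W1, W2 and W4; minimum total cost 220.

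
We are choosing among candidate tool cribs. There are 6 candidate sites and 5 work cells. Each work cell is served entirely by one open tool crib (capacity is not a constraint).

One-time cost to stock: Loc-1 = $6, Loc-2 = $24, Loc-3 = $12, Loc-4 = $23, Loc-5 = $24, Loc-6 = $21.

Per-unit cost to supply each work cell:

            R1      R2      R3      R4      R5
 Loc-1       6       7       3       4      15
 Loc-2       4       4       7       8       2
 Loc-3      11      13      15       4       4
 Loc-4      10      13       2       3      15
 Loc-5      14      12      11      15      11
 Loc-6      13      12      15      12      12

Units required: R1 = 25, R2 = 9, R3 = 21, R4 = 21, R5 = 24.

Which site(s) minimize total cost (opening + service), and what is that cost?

For any fixed open set, each work cell goes to its cheapest open site; total = fixed + service.
{Loc-2, Loc-4}: R1→Loc-2 4·25=100, R2→Loc-2 4·9=36, R3→Loc-4 2·21=42, R4→Loc-4 3·21=63, R5→Loc-2 2·24=48. Service 289; fixed 47; total 336.
{Loc-1, Loc-2, Loc-4}: service 289 + fixed 53 = 342
{Loc-2, Loc-3, Loc-4}: R1→Loc-2 4·25=100, R2→Loc-2 4·9=36, R3→Loc-4 2·21=42, R4→Loc-4 3·21=63, R5→Loc-2 2·24=48. Service 289; fixed 59; total 348.
{Loc-1, Loc-2, Loc-3, Loc-4, Loc-5, Loc-6}: service 289 + fixed 110 = 399
No other subset beats 336.

Open Loc-2 and Loc-4; minimum total cost 336.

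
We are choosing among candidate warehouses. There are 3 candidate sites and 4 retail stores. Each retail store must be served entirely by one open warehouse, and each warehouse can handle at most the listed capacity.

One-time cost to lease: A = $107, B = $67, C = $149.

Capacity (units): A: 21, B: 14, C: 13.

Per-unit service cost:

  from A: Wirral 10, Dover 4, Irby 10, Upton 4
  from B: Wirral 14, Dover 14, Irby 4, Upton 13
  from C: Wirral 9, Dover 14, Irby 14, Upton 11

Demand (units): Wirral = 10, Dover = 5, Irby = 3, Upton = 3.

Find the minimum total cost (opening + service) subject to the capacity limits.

Open {A}: Wirral→A 10·10=100, Dover→A 4·5=20, Irby→A 10·3=30, Upton→A 4·3=12.
Loads: A carries 21/21. Service 162; fixed 107; total 269.
Next best feasible plan costs 318.

Minimum total cost: 269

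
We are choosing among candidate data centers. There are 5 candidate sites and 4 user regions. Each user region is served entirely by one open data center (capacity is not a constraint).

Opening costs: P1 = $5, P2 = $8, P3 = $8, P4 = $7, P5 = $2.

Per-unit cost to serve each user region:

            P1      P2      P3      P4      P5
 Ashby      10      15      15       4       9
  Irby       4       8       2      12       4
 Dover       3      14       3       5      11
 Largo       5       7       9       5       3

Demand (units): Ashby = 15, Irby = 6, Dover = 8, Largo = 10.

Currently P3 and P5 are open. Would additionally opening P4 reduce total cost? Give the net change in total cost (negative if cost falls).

Yes — net change −68 (cost falls by 68).

Current service cost with {P3, P5}: 201.
Adding P4: each user region re-picks its cheapest; new service cost 126, saving 75.
Extra fixed cost: 7. Net change = 7 − 75 = -68.
(Totals: 211 → 143.)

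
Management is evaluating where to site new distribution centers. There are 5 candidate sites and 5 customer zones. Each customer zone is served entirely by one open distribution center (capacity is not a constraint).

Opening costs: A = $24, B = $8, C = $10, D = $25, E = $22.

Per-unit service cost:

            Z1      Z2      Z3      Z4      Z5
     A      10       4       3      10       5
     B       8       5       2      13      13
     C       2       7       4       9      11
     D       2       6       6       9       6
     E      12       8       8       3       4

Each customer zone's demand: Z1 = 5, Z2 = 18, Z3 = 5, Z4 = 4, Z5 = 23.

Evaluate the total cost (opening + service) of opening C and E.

Total cost: 292

Each customer zone is assigned to its cheapest site among the open ones.
{C, E}: Z1→C 2·5=10, Z2→C 7·18=126, Z3→C 4·5=20, Z4→E 3·4=12, Z5→E 4·23=92. Service 260; fixed 32; total 292.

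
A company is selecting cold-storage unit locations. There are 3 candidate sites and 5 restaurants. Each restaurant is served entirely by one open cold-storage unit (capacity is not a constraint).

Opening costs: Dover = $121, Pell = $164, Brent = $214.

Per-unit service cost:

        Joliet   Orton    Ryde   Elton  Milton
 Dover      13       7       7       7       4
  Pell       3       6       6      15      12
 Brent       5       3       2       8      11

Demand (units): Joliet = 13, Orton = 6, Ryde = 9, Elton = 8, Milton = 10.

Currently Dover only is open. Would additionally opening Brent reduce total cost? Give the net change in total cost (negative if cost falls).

No — net change +41 (cost rises by 41).

Current service cost with {Dover}: 370.
Adding Brent: each restaurant re-picks its cheapest; new service cost 197, saving 173.
Extra fixed cost: 214. Net change = 214 − 173 = 41.
(Totals: 491 → 532.)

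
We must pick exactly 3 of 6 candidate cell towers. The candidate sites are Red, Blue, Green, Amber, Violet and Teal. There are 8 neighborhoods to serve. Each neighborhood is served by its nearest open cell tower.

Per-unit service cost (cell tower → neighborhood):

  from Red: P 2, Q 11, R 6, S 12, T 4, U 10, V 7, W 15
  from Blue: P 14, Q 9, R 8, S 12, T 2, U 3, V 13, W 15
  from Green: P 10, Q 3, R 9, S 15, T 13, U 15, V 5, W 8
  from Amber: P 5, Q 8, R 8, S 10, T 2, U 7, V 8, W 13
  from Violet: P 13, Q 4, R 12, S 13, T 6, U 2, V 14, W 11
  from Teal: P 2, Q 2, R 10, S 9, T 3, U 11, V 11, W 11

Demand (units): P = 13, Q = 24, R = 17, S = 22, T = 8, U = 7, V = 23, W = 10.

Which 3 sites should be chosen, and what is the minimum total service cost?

Choose Blue, Green and Teal; total service cost 640.

With exactly 3 open, each neighborhood uses its cheapest among the chosen.
{Blue, Green, Teal}: P→Teal 2·13=26, Q→Teal 2·24=48, R→Blue 8·17=136, S→Teal 9·22=198, T→Blue 2·8=16, U→Blue 3·7=21, V→Green 5·23=115, W→Green 8·10=80. Service cost 640.
{Green, Violet, Teal}: service cost 658
{Red, Green, Teal}: service cost 663
Among all 20 size-3 choices, {Blue, Green, Teal} is lowest.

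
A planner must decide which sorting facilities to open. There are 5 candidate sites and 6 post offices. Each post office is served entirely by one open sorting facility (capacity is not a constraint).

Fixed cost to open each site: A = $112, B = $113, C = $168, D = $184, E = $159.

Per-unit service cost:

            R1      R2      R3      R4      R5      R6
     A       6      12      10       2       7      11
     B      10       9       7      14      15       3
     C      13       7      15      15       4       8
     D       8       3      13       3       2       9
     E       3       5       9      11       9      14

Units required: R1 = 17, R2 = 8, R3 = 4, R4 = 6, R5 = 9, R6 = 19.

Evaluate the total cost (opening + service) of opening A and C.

Each post office is assigned to its cheapest site among the open ones.
{A, C}: R1→A 6·17=102, R2→C 7·8=56, R3→A 10·4=40, R4→A 2·6=12, R5→C 4·9=36, R6→C 8·19=152. Service 398; fixed 280; total 678.

Total cost: 678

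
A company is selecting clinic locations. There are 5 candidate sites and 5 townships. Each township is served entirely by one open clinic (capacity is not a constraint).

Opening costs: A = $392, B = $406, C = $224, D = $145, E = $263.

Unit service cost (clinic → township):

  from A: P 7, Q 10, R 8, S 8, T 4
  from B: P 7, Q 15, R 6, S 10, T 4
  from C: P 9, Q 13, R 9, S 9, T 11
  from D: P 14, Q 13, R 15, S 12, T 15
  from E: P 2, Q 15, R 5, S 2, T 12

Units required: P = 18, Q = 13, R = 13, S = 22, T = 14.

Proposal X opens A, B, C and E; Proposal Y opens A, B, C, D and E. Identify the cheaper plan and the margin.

Proposal X: {A, B, C, E}: P→E 2·18=36, Q→A 10·13=130, R→E 5·13=65, S→E 2·22=44, T→A 4·14=56. Service 331; fixed 1285; total 1616.
Proposal Y: {A, B, C, D, E}: P→E 2·18=36, Q→A 10·13=130, R→E 5·13=65, S→E 2·22=44, T→A 4·14=56. Service 331; fixed 1430; total 1761.
Difference: |1616 − 1761| = 145.

Proposal X is cheaper by 145.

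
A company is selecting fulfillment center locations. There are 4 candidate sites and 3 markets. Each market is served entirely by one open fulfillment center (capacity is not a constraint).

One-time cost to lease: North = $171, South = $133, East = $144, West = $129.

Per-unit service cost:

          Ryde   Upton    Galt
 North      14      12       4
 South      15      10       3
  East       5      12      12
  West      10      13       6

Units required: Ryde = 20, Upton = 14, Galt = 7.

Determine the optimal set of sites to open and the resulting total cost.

Open East only; minimum total cost 496.

For any fixed open set, each market goes to its cheapest open site; total = fixed + service.
{East}: Ryde→East 5·20=100, Upton→East 12·14=168, Galt→East 12·7=84. Service 352; fixed 144; total 496.
{South, East}: Ryde→East 5·20=100, Upton→South 10·14=140, Galt→South 3·7=21. Service 261; fixed 277; total 538.
{West}: service 424 + fixed 129 = 553
{North, South, East, West}: service 261 + fixed 577 = 838
No other subset beats 496.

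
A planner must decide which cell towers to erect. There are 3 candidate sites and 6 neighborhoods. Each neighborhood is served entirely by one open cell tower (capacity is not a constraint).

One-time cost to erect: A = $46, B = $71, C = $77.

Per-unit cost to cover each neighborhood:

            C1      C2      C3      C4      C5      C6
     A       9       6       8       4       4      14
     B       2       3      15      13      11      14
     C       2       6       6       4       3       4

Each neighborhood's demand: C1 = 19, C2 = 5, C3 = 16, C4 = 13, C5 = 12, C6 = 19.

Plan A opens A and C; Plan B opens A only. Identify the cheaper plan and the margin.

Plan A is cheaper by 290.

Plan A: {A, C}: C1→C 2·19=38, C2→A 6·5=30, C3→C 6·16=96, C4→A 4·13=52, C5→C 3·12=36, C6→C 4·19=76. Service 328; fixed 123; total 451.
Plan B: {A}: C1→A 9·19=171, C2→A 6·5=30, C3→A 8·16=128, C4→A 4·13=52, C5→A 4·12=48, C6→A 14·19=266. Service 695; fixed 46; total 741.
Difference: |451 − 741| = 290.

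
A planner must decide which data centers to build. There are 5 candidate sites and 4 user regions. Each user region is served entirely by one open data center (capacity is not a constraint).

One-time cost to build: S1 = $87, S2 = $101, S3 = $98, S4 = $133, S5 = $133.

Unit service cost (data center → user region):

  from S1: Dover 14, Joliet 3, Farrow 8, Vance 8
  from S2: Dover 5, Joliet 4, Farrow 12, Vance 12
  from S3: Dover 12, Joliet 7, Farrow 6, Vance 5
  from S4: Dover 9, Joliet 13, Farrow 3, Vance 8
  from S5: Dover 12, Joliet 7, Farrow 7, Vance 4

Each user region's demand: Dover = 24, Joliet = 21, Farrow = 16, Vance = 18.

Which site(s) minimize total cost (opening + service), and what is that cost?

Open S2 and S3; minimum total cost 589.

For any fixed open set, each user region goes to its cheapest open site; total = fixed + service.
{S2, S3}: Dover→S2 5·24=120, Joliet→S2 4·21=84, Farrow→S3 6·16=96, Vance→S3 5·18=90. Service 390; fixed 199; total 589.
{S2, S5}: service 388 + fixed 234 = 622
{S2, S4}: service 396 + fixed 234 = 630
{S1, S2, S3, S4, S5}: service 303 + fixed 552 = 855
No other subset beats 589.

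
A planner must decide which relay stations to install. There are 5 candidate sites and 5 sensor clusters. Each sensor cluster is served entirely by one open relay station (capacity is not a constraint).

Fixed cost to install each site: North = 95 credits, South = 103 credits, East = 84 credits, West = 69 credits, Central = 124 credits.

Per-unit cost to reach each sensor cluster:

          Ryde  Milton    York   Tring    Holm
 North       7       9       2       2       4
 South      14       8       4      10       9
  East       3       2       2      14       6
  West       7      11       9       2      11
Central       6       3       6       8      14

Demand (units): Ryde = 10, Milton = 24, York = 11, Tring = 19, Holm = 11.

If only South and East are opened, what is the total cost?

Each sensor cluster is assigned to its cheapest site among the open ones.
{South, East}: Ryde→East 3·10=30, Milton→East 2·24=48, York→East 2·11=22, Tring→South 10·19=190, Holm→East 6·11=66. Service 356; fixed 187; total 543.

Total cost: 543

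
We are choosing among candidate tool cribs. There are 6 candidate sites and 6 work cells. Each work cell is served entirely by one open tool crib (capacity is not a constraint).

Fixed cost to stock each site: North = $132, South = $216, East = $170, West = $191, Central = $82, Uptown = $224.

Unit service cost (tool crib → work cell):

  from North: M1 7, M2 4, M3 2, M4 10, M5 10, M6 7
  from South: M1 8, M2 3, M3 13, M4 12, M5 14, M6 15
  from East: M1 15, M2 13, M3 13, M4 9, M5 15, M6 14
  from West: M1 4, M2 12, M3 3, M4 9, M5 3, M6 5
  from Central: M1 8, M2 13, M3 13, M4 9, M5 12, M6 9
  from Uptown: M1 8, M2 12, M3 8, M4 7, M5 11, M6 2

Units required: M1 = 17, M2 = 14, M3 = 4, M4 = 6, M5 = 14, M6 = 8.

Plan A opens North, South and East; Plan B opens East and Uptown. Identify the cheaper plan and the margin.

Plan A is cheaper by 5.

Plan A: {North, South, East}: M1→North 7·17=119, M2→South 3·14=42, M3→North 2·4=8, M4→East 9·6=54, M5→North 10·14=140, M6→North 7·8=56. Service 419; fixed 518; total 937.
Plan B: {East, Uptown}: M1→Uptown 8·17=136, M2→Uptown 12·14=168, M3→Uptown 8·4=32, M4→Uptown 7·6=42, M5→Uptown 11·14=154, M6→Uptown 2·8=16. Service 548; fixed 394; total 942.
Difference: |937 − 942| = 5.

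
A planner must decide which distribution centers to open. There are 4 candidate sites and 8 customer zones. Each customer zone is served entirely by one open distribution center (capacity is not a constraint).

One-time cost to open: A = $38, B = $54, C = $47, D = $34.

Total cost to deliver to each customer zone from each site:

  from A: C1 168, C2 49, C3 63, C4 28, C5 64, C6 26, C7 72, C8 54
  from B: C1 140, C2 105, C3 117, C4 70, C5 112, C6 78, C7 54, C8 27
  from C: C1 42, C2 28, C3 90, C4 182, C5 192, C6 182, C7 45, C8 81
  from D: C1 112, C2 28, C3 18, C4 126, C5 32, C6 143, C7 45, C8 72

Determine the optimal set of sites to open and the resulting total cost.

Open A, C and D; minimum total cost 392.

For any fixed open set, each customer zone goes to its cheapest open site; total = fixed + service.
{A, C, D}: C1→C 42, C2→C 28, C3→D 18, C4→A 28, C5→D 32, C6→A 26, C7→C 45, C8→A 54. Service 273; fixed 119; total 392.
{A, D}: service 343 + fixed 72 = 415
{A, B, C, D}: C1→C 42, C2→C 28, C3→D 18, C4→A 28, C5→D 32, C6→A 26, C7→C 45, C8→B 27. Service 246; fixed 173; total 419.
{D}: service 576 + fixed 34 = 610
No other subset beats 392.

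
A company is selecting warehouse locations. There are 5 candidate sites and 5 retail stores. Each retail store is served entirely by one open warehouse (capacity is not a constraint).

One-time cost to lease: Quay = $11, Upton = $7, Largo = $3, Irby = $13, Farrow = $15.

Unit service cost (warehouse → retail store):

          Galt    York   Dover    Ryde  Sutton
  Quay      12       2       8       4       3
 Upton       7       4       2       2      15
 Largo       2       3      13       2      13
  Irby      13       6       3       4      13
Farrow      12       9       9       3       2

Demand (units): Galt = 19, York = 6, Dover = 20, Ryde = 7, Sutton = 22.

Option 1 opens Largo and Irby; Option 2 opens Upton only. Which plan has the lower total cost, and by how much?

Option 1 is cheaper by 116.

Option 1: {Largo, Irby}: Galt→Largo 2·19=38, York→Largo 3·6=18, Dover→Irby 3·20=60, Ryde→Largo 2·7=14, Sutton→Largo 13·22=286. Service 416; fixed 16; total 432.
Option 2: {Upton}: Galt→Upton 7·19=133, York→Upton 4·6=24, Dover→Upton 2·20=40, Ryde→Upton 2·7=14, Sutton→Upton 15·22=330. Service 541; fixed 7; total 548.
Difference: |432 − 548| = 116.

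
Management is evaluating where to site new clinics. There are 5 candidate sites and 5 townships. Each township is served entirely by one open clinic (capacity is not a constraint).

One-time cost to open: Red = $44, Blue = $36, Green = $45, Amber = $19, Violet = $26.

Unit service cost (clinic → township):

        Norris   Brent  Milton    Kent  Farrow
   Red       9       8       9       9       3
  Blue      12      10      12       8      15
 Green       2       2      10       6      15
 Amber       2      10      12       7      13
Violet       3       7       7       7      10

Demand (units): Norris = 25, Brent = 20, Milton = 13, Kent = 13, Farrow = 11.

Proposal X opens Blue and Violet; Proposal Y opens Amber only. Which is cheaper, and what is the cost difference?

Proposal X is cheaper by 90.

Proposal X: {Blue, Violet}: Norris→Violet 3·25=75, Brent→Violet 7·20=140, Milton→Violet 7·13=91, Kent→Violet 7·13=91, Farrow→Violet 10·11=110. Service 507; fixed 62; total 569.
Proposal Y: {Amber}: Norris→Amber 2·25=50, Brent→Amber 10·20=200, Milton→Amber 12·13=156, Kent→Amber 7·13=91, Farrow→Amber 13·11=143. Service 640; fixed 19; total 659.
Difference: |569 − 659| = 90.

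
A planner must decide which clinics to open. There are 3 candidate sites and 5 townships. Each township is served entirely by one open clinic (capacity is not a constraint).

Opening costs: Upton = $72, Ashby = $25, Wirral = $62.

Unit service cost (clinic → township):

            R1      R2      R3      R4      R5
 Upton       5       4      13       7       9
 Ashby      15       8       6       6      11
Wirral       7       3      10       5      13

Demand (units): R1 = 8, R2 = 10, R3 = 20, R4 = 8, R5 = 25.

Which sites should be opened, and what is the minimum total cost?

For any fixed open set, each township goes to its cheapest open site; total = fixed + service.
{Upton, Ashby}: R1→Upton 5·8=40, R2→Upton 4·10=40, R3→Ashby 6·20=120, R4→Ashby 6·8=48, R5→Upton 9·25=225. Service 473; fixed 97; total 570.
{Ashby, Wirral}: R1→Wirral 7·8=56, R2→Wirral 3·10=30, R3→Ashby 6·20=120, R4→Wirral 5·8=40, R5→Ashby 11·25=275. Service 521; fixed 87; total 608.
{Upton, Ashby, Wirral}: R1→Upton 5·8=40, R2→Wirral 3·10=30, R3→Ashby 6·20=120, R4→Wirral 5·8=40, R5→Upton 9·25=225. Service 455; fixed 159; total 614.
{Ashby}: service 643 + fixed 25 = 668
(All 7 nonempty subsets were checked; Upton and Ashby is lowest.)

Open Upton and Ashby; minimum total cost 570.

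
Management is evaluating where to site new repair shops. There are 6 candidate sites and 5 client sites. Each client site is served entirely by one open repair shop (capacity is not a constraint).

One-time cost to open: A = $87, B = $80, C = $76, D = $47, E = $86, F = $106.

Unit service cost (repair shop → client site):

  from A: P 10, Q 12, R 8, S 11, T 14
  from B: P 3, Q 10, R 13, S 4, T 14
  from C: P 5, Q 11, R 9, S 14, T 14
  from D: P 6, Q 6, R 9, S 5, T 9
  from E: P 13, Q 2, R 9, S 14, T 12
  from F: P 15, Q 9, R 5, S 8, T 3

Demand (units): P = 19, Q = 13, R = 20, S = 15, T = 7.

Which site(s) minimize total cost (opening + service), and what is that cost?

Open B, E and F; minimum total cost 536.

For any fixed open set, each client site goes to its cheapest open site; total = fixed + service.
{B, E, F}: P→B 3·19=57, Q→E 2·13=26, R→F 5·20=100, S→B 4·15=60, T→F 3·7=21. Service 264; fixed 272; total 536.
{B, F}: P→B 3·19=57, Q→F 9·13=117, R→F 5·20=100, S→B 4·15=60, T→F 3·7=21. Service 355; fixed 186; total 541.
{D, F}: P→D 6·19=114, Q→D 6·13=78, R→F 5·20=100, S→D 5·15=75, T→F 3·7=21. Service 388; fixed 153; total 541.
{A, B, C, D, E, F}: P→B 3·19=57, Q→E 2·13=26, R→F 5·20=100, S→B 4·15=60, T→F 3·7=21. Service 264; fixed 482; total 746.
No other subset beats 536.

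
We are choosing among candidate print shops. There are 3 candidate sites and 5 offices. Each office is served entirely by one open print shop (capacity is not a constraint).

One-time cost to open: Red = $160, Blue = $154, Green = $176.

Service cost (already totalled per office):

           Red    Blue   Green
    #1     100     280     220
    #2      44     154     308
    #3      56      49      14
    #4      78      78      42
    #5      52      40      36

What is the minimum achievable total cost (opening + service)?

For any fixed open set, each office goes to its cheapest open site; total = fixed + service.
{Red}: #1→Red 100, #2→Red 44, #3→Red 56, #4→Red 78, #5→Red 52. Service 330; fixed 160; total 490.
{Red, Green}: service 236 + fixed 336 = 572
{Red, Blue}: service 311 + fixed 314 = 625
{Red, Blue, Green}: #1→Red 100, #2→Red 44, #3→Green 14, #4→Green 42, #5→Green 36. Service 236; fixed 490; total 726.
(All 7 nonempty subsets were checked; Red only is lowest.)

Minimum total cost: 490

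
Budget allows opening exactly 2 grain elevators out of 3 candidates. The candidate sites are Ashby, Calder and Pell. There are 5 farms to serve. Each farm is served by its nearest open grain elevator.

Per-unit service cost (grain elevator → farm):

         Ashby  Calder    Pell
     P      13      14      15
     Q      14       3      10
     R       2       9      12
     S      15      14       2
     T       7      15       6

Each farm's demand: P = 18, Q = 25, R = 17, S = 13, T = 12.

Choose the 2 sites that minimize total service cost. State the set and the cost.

With exactly 2 open, each farm uses its cheapest among the chosen.
{Calder, Pell}: P→Calder 14·18=252, Q→Calder 3·25=75, R→Calder 9·17=153, S→Pell 2·13=26, T→Pell 6·12=72. Service cost 578.
{Ashby, Calder}: service cost 609
{Ashby, Pell}: service cost 616
Among all 3 size-2 choices, {Calder, Pell} is lowest.

Choose Calder and Pell; total service cost 578.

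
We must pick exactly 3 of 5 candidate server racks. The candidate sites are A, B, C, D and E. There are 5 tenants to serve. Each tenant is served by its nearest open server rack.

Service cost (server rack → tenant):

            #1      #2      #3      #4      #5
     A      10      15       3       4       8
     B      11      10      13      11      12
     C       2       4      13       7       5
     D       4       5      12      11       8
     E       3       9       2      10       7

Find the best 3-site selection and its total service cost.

Choose A, C and E; total service cost 17.

With exactly 3 open, each tenant uses its cheapest among the chosen.
{A, C, E}: #1→C 2, #2→C 4, #3→E 2, #4→A 4, #5→C 5. Service cost 17.
{A, B, C}: service cost 18
{A, C, D}: service cost 18
Among all 10 size-3 choices, {A, C, E} is lowest.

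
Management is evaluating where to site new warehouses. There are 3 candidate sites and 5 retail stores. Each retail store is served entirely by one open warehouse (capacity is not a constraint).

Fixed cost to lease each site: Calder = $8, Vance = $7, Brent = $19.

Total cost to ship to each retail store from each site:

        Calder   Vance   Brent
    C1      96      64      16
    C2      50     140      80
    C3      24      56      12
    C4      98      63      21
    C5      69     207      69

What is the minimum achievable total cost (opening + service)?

Minimum total cost: 195

For any fixed open set, each retail store goes to its cheapest open site; total = fixed + service.
{Calder, Brent}: C1→Brent 16, C2→Calder 50, C3→Brent 12, C4→Brent 21, C5→Calder 69. Service 168; fixed 27; total 195.
{Calder, Vance, Brent}: C1→Brent 16, C2→Calder 50, C3→Brent 12, C4→Brent 21, C5→Calder 69. Service 168; fixed 34; total 202.
{Brent}: C1→Brent 16, C2→Brent 80, C3→Brent 12, C4→Brent 21, C5→Brent 69. Service 198; fixed 19; total 217.
{Vance}: service 530 + fixed 7 = 537
(All 7 nonempty subsets were checked; Calder and Brent is lowest.)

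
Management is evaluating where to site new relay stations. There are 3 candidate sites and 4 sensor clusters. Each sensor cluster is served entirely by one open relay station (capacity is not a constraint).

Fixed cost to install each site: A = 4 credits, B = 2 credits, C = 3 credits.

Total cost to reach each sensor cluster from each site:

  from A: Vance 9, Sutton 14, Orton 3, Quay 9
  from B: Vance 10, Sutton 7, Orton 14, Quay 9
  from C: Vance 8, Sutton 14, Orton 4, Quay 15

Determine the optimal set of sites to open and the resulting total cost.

For any fixed open set, each sensor cluster goes to its cheapest open site; total = fixed + service.
{B, C}: Vance→C 8, Sutton→B 7, Orton→C 4, Quay→B 9. Service 28; fixed 5; total 33.
{A, B}: service 28 + fixed 6 = 34
{A, B, C}: Vance→C 8, Sutton→B 7, Orton→A 3, Quay→A 9. Service 27; fixed 9; total 36.
{B}: Vance→B 10, Sutton→B 7, Orton→B 14, Quay→B 9. Service 40; fixed 2; total 42.
No other subset beats 33.

Open B and C; minimum total cost 33.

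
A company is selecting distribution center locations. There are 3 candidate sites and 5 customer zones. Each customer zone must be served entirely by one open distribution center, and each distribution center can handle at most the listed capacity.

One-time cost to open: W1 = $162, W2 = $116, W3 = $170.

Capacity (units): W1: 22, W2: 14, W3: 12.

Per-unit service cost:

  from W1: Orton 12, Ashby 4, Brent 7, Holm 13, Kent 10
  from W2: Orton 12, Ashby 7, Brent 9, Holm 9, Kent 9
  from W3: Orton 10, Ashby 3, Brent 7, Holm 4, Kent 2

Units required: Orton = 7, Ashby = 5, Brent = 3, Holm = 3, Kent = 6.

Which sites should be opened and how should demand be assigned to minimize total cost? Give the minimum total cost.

Open {W2, W3}: Orton→W2 12·7=84, Ashby→W2 7·5=35, Brent→W3 7·3=21, Holm→W3 4·3=12, Kent→W3 2·6=12.
Loads: W2 carries 12/14, W3 carries 12/12. Service 164; fixed 286; total 450.
Next best feasible plan costs 451.

Minimum total cost: 450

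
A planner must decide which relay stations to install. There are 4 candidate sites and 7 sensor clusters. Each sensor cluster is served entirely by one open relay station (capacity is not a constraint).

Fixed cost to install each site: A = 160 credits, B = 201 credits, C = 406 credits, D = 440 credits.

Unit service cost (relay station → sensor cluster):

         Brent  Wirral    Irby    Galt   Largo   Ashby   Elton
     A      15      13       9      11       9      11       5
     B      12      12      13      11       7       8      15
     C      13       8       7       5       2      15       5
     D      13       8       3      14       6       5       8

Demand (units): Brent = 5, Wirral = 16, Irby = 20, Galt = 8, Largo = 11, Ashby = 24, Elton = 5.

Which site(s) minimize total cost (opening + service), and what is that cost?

Open D only; minimum total cost 1031.

For any fixed open set, each sensor cluster goes to its cheapest open site; total = fixed + service.
{D}: Brent→D 13·5=65, Wirral→D 8·16=128, Irby→D 3·20=60, Galt→D 14·8=112, Largo→D 6·11=66, Ashby→D 5·24=120, Elton→D 8·5=40. Service 591; fixed 440; total 1031.
{A}: service 939 + fixed 160 = 1099
{B}: service 944 + fixed 201 = 1145
{A, B, C, D}: Brent→B 12·5=60, Wirral→C 8·16=128, Irby→D 3·20=60, Galt→C 5·8=40, Largo→C 2·11=22, Ashby→D 5·24=120, Elton→A 5·5=25. Service 455; fixed 1207; total 1662.
No other subset beats 1031.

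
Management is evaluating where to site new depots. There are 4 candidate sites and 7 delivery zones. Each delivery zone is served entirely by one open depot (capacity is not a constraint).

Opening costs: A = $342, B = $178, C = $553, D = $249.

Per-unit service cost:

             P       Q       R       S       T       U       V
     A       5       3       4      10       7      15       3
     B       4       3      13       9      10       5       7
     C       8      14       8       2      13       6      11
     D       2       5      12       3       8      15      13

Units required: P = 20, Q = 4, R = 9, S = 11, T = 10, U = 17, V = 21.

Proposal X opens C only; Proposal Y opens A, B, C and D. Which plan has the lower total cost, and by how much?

Proposal X is cheaper by 324.

Proposal X: {C}: P→C 8·20=160, Q→C 14·4=56, R→C 8·9=72, S→C 2·11=22, T→C 13·10=130, U→C 6·17=102, V→C 11·21=231. Service 773; fixed 553; total 1326.
Proposal Y: {A, B, C, D}: P→D 2·20=40, Q→A 3·4=12, R→A 4·9=36, S→C 2·11=22, T→A 7·10=70, U→B 5·17=85, V→A 3·21=63. Service 328; fixed 1322; total 1650.
Difference: |1326 − 1650| = 324.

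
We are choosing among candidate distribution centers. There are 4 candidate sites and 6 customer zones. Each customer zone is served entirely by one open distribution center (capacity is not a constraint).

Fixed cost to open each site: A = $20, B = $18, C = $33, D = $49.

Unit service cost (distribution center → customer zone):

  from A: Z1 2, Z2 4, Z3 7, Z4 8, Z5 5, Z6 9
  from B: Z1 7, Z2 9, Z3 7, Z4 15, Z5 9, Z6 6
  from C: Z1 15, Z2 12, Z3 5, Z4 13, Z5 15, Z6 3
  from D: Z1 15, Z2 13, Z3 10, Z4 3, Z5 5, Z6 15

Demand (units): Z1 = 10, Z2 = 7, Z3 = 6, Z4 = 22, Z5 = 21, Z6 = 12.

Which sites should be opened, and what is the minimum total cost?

Open A, C and D; minimum total cost 387.

For any fixed open set, each customer zone goes to its cheapest open site; total = fixed + service.
{A, C, D}: Z1→A 2·10=20, Z2→A 4·7=28, Z3→C 5·6=30, Z4→D 3·22=66, Z5→A 5·21=105, Z6→C 3·12=36. Service 285; fixed 102; total 387.
{A, B, C, D}: service 285 + fixed 120 = 405
{A, B, D}: service 333 + fixed 87 = 420
{B}: Z1→B 7·10=70, Z2→B 9·7=63, Z3→B 7·6=42, Z4→B 15·22=330, Z5→B 9·21=189, Z6→B 6·12=72. Service 766; fixed 18; total 784.
No other subset beats 387.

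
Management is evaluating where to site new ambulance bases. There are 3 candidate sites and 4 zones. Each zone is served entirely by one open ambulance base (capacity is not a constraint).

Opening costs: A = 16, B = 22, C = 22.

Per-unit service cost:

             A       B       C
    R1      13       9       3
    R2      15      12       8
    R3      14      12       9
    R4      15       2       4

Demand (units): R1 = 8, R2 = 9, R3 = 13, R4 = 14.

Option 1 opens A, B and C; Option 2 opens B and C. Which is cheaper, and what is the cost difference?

Option 2 is cheaper by 16.

Option 1: {A, B, C}: R1→C 3·8=24, R2→C 8·9=72, R3→C 9·13=117, R4→B 2·14=28. Service 241; fixed 60; total 301.
Option 2: {B, C}: R1→C 3·8=24, R2→C 8·9=72, R3→C 9·13=117, R4→B 2·14=28. Service 241; fixed 44; total 285.
Difference: |301 − 285| = 16.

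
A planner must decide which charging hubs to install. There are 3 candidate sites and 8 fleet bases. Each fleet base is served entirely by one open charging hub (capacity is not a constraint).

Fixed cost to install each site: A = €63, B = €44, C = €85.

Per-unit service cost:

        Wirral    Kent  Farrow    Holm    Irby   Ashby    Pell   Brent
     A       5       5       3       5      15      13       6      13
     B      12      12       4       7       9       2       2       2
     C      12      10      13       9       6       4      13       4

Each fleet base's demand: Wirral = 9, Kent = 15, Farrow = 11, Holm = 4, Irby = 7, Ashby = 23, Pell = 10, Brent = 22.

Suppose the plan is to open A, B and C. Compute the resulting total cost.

Each fleet base is assigned to its cheapest site among the open ones.
{A, B, C}: Wirral→A 5·9=45, Kent→A 5·15=75, Farrow→A 3·11=33, Holm→A 5·4=20, Irby→C 6·7=42, Ashby→B 2·23=46, Pell→B 2·10=20, Brent→B 2·22=44. Service 325; fixed 192; total 517.

Total cost: 517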